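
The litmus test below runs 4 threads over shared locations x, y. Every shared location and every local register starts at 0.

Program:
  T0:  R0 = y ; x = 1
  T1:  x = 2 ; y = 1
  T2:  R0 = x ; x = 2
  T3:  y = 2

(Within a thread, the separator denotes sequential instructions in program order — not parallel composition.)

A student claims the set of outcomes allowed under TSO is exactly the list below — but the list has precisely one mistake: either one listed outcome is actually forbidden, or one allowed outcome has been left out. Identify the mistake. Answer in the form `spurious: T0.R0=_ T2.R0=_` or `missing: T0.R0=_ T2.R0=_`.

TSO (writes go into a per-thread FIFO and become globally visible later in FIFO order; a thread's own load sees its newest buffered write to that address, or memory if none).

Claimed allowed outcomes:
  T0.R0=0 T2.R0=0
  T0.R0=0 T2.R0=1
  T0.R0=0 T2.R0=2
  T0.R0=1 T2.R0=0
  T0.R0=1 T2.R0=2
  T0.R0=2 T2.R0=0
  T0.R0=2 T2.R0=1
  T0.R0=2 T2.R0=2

outcome vector order: (T0.R0,T2.R0)
TSO: 9 outcomes — {(0,0) (0,1) (0,2) (1,0) (1,1) (1,2) (2,0) (2,1) (2,2)}
TSO∖claimed = {(1,1)}

missing: T0.R0=1 T2.R0=1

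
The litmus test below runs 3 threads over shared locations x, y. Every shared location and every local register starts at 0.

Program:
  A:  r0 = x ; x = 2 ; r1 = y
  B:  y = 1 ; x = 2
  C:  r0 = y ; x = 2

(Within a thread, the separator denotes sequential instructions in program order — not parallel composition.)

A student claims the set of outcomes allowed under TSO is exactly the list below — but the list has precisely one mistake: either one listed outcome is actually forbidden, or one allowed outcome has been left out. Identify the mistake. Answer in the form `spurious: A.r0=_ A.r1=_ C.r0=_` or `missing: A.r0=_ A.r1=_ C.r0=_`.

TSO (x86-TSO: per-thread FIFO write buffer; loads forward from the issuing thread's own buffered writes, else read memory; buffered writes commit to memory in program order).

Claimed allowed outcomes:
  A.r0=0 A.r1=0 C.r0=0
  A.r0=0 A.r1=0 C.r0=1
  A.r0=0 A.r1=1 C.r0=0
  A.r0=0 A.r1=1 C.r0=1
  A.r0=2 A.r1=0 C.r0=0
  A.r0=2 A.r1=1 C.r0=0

missing: A.r0=2 A.r1=1 C.r0=1

outcome vector order: (A.r0,A.r1,C.r0)
under TSO → (0,0,0); (0,0,1); (0,1,0); (0,1,1); (2,0,0); (2,1,0); (2,1,1)
TSO∖claimed = {(2,1,1)}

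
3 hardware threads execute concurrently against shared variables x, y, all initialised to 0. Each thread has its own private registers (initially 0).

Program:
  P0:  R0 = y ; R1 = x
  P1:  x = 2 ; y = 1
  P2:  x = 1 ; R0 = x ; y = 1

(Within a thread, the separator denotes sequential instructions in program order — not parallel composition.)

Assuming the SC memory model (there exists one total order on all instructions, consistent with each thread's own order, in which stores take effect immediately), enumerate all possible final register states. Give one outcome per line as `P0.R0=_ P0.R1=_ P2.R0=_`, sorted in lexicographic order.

outcome vector order: (P0.R0,P0.R1,P2.R0)
|SC outcomes| = 9

P0.R0=0 P0.R1=0 P2.R0=1
P0.R0=0 P0.R1=0 P2.R0=2
P0.R0=0 P0.R1=1 P2.R0=1
P0.R0=0 P0.R1=1 P2.R0=2
P0.R0=0 P0.R1=2 P2.R0=1
P0.R0=0 P0.R1=2 P2.R0=2
P0.R0=1 P0.R1=1 P2.R0=1
P0.R0=1 P0.R1=2 P2.R0=1
P0.R0=1 P0.R1=2 P2.R0=2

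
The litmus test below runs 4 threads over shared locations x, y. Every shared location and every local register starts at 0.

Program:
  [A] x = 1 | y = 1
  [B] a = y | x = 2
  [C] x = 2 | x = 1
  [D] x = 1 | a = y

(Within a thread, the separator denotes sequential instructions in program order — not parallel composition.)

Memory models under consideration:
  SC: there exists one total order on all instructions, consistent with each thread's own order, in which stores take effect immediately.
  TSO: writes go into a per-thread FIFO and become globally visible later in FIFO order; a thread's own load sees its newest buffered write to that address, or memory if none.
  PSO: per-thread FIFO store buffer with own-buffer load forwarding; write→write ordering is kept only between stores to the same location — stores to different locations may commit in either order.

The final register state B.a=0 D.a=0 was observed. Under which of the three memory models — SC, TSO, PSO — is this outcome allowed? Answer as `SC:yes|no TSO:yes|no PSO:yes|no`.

SC:yes TSO:yes PSO:yes

outcome vector order: (B.a,D.a)
under SC → 00; 01; 10; 11
under TSO → 00; 01; 10; 11
under PSO → 00; 01; 10; 11
target 00 ∈ {SC,TSO,PSO}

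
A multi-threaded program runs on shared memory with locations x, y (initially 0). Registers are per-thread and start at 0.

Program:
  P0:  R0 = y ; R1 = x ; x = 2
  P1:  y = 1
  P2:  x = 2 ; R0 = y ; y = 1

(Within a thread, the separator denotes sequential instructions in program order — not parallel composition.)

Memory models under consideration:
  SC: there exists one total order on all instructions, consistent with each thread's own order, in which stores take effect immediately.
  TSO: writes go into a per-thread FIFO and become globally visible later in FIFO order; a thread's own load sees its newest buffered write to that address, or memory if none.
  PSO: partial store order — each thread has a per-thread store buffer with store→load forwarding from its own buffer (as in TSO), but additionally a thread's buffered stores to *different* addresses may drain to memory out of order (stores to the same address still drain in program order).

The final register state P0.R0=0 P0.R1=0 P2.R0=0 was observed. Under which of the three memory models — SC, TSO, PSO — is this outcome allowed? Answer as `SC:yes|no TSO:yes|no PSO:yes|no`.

SC:yes TSO:yes PSO:yes

outcome vector order: (P0.R0,P0.R1,P2.R0)
[SC] allowed = {(0,0,0), (0,0,1), (0,2,0), (0,2,1), (1,0,1), (1,2,0), (1,2,1)}
[TSO] allowed = {(0,0,0), (0,0,1), (0,2,0), (0,2,1), (1,0,0), (1,0,1), (1,2,0), (1,2,1)}
[PSO] allowed = {(0,0,0), (0,0,1), (0,2,0), (0,2,1), (1,0,0), (1,0,1), (1,2,0), (1,2,1)}
target (0,0,0) ∈ {SC,TSO,PSO}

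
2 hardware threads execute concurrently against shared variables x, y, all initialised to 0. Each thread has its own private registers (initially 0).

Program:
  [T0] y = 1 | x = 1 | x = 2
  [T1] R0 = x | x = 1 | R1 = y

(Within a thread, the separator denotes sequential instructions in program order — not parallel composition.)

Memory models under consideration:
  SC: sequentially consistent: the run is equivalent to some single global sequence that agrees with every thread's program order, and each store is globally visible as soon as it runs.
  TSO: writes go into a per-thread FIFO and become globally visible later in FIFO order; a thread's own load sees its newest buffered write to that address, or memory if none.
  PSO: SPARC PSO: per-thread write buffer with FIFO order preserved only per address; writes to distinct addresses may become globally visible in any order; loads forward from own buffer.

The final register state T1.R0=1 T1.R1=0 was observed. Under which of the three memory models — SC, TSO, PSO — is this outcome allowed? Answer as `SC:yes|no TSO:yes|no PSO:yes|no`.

outcome vector order: (T1.R0,T1.R1)
[SC] allowed = {<0 0>, <0 1>, <1 1>, <2 1>}
[TSO] allowed = {<0 0>, <0 1>, <1 1>, <2 1>}
[PSO] allowed = {<0 0>, <0 1>, <1 0>, <1 1>, <2 0>, <2 1>}
target <1 0> ∈ {PSO}

SC:no TSO:no PSO:yes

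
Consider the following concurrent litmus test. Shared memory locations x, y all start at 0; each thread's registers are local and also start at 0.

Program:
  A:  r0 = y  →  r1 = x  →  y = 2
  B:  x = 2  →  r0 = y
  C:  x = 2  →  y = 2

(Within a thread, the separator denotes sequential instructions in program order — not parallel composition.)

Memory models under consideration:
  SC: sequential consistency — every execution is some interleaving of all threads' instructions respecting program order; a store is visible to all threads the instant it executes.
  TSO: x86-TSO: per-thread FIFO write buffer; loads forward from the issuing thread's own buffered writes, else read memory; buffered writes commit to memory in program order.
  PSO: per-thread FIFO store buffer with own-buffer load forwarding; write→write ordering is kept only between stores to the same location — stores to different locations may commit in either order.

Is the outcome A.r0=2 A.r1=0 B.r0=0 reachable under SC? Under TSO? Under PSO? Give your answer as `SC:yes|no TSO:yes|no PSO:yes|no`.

SC:no TSO:no PSO:yes

outcome vector order: (A.r0,A.r1,B.r0)
[SC] allowed = {<0 0 0>; <0 0 2>; <0 2 0>; <0 2 2>; <2 2 0>; <2 2 2>}
[TSO] allowed = {<0 0 0>; <0 0 2>; <0 2 0>; <0 2 2>; <2 2 0>; <2 2 2>}
[PSO] allowed = {<0 0 0>; <0 0 2>; <0 2 0>; <0 2 2>; <2 0 0>; <2 0 2>; <2 2 0>; <2 2 2>}
target <2 0 0> ∈ {PSO}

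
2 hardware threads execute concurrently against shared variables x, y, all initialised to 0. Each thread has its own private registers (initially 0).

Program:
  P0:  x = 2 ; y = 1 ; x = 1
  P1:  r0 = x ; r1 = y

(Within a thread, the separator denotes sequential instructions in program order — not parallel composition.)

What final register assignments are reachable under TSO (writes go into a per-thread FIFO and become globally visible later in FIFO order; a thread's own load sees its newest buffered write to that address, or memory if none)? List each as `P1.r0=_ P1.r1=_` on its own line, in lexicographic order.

outcome vector order: (P1.r0,P1.r1)
|TSO outcomes| = 5

P1.r0=0 P1.r1=0
P1.r0=0 P1.r1=1
P1.r0=1 P1.r1=1
P1.r0=2 P1.r1=0
P1.r0=2 P1.r1=1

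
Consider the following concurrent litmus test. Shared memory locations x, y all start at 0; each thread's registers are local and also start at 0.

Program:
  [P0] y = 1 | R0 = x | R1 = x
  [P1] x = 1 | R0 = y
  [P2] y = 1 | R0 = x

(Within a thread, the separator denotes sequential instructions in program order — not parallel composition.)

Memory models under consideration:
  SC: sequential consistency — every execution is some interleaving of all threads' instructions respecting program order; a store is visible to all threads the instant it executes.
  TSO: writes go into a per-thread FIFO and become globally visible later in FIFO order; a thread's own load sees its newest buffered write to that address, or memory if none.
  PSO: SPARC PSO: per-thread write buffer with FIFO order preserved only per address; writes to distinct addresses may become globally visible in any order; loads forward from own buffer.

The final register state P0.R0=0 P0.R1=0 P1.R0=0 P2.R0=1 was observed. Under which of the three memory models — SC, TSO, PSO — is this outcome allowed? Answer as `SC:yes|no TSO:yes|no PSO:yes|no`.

outcome vector order: (P0.R0,P0.R1,P1.R0,P2.R0)
SC (7): (0,0,1,0); (0,0,1,1); (0,1,1,0); (0,1,1,1); (1,1,0,1); (1,1,1,0); (1,1,1,1)
TSO (12): (0,0,0,0); (0,0,0,1); (0,0,1,0); (0,0,1,1); (0,1,0,0); (0,1,0,1); (0,1,1,0); (0,1,1,1); (1,1,0,0); (1,1,0,1); (1,1,1,0); (1,1,1,1)
PSO (12): (0,0,0,0); (0,0,0,1); (0,0,1,0); (0,0,1,1); (0,1,0,0); (0,1,0,1); (0,1,1,0); (0,1,1,1); (1,1,0,0); (1,1,0,1); (1,1,1,0); (1,1,1,1)
target (0,0,0,1) ∈ {TSO,PSO}

SC:no TSO:yes PSO:yes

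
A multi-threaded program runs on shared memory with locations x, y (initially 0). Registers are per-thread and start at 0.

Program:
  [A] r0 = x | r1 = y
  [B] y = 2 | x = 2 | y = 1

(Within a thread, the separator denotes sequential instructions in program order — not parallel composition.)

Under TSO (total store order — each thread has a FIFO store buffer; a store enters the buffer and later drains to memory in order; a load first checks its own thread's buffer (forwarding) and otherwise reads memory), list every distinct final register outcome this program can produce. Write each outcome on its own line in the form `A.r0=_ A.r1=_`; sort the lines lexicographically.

outcome vector order: (A.r0,A.r1)
|TSO outcomes| = 5

A.r0=0 A.r1=0
A.r0=0 A.r1=1
A.r0=0 A.r1=2
A.r0=2 A.r1=1
A.r0=2 A.r1=2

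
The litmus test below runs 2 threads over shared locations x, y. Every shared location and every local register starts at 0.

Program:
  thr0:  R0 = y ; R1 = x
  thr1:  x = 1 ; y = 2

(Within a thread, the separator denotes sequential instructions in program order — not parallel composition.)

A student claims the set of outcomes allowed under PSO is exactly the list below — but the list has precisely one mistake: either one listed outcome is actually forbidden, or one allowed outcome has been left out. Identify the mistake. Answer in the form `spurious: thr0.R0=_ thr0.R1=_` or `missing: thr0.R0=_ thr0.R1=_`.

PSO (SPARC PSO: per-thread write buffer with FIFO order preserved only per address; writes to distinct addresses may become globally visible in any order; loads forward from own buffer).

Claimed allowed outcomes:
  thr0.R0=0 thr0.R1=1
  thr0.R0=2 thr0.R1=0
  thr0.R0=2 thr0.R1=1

outcome vector order: (thr0.R0,thr0.R1)
PSO (4): (0,0), (0,1), (2,0), (2,1)
PSO∖claimed = {(0,0)}

missing: thr0.R0=0 thr0.R1=0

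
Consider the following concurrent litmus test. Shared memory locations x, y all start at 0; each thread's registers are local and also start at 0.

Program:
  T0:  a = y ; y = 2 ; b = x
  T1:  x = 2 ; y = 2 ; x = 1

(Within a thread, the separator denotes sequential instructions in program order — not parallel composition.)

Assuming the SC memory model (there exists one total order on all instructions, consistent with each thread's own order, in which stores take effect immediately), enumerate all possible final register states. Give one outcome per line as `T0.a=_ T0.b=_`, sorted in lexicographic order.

T0.a=0 T0.b=0
T0.a=0 T0.b=1
T0.a=0 T0.b=2
T0.a=2 T0.b=1
T0.a=2 T0.b=2

outcome vector order: (T0.a,T0.b)
|SC outcomes| = 5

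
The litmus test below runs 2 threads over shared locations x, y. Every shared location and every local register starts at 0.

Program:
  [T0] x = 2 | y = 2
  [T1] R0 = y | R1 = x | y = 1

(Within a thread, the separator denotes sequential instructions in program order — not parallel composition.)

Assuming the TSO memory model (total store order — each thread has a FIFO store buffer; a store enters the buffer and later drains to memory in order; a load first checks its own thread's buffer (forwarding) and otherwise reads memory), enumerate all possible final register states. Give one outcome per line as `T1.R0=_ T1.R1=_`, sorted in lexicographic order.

T1.R0=0 T1.R1=0
T1.R0=0 T1.R1=2
T1.R0=2 T1.R1=2

outcome vector order: (T1.R0,T1.R1)
|TSO outcomes| = 3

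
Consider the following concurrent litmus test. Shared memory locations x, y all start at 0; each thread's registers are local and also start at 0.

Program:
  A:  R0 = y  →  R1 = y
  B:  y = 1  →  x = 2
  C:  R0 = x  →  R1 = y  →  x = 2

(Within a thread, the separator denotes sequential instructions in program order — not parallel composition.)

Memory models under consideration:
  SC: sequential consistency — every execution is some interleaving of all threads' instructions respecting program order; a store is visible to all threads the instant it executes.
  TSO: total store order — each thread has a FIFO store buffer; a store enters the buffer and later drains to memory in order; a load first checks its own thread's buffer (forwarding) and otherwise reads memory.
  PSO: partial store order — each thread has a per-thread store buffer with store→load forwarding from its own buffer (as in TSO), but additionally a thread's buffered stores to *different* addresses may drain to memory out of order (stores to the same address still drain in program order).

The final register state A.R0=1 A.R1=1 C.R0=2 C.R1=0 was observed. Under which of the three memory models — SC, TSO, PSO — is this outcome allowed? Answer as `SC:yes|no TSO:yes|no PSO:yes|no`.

SC:no TSO:no PSO:yes

outcome vector order: (A.R0,A.R1,C.R0,C.R1)
SC (9): 0000; 0001; 0021; 0100; 0101; 0121; 1100; 1101; 1121
TSO (9): 0000; 0001; 0021; 0100; 0101; 0121; 1100; 1101; 1121
PSO (12): 0000; 0001; 0020; 0021; 0100; 0101; 0120; 0121; 1100; 1101; 1120; 1121
target 1120 ∈ {PSO}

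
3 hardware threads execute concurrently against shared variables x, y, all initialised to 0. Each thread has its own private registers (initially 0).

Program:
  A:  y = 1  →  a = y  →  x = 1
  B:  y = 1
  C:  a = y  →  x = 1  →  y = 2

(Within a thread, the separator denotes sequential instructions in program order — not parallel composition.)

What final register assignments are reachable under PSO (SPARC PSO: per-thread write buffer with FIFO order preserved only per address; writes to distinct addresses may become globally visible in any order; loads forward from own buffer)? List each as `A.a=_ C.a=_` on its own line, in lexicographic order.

outcome vector order: (A.a,C.a)
|PSO outcomes| = 4

A.a=1 C.a=0
A.a=1 C.a=1
A.a=2 C.a=0
A.a=2 C.a=1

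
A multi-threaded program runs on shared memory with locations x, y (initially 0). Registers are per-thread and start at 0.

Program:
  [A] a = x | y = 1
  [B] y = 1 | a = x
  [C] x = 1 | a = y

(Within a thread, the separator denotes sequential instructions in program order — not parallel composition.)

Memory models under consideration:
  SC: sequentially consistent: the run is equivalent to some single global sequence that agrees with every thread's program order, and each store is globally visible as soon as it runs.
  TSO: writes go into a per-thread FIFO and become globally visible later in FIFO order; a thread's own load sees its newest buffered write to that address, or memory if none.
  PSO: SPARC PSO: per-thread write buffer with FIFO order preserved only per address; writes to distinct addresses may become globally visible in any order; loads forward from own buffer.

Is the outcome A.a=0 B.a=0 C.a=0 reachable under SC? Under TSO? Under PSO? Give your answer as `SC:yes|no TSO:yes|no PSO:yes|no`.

SC:no TSO:yes PSO:yes

outcome vector order: (A.a,B.a,C.a)
[SC] allowed = {001 010 011 101 110 111}
[TSO] allowed = {000 001 010 011 100 101 110 111}
[PSO] allowed = {000 001 010 011 100 101 110 111}
target 000 ∈ {TSO,PSO}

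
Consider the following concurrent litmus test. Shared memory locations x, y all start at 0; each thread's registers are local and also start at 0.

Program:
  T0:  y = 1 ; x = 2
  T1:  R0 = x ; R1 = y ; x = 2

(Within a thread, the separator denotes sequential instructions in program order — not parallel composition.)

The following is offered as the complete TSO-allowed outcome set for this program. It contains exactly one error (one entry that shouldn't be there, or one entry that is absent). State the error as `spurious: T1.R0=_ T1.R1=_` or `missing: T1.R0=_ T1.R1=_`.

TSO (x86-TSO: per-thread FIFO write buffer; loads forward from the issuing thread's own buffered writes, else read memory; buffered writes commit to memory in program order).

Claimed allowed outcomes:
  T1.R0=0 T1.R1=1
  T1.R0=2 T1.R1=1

missing: T1.R0=0 T1.R1=0

outcome vector order: (T1.R0,T1.R1)
TSO (3): (0,0) (0,1) (2,1)
TSO∖claimed = {(0,0)}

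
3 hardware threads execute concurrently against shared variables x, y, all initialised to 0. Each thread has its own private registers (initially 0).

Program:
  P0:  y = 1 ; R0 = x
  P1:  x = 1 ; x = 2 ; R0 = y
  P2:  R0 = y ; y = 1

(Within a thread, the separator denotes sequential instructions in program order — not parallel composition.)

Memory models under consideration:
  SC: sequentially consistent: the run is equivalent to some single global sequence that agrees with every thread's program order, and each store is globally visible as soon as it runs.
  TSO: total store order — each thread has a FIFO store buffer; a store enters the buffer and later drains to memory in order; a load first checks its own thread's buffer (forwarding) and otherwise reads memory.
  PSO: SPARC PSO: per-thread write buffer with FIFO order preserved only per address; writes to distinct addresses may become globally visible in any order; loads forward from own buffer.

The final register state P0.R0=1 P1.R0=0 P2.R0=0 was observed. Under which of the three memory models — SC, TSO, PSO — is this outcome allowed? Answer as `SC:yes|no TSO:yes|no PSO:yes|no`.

outcome vector order: (P0.R0,P1.R0,P2.R0)
[SC] allowed = {010, 011, 110, 111, 200, 201, 210, 211}
[TSO] allowed = {000, 001, 010, 011, 100, 101, 110, 111, 200, 201, 210, 211}
[PSO] allowed = {000, 001, 010, 011, 100, 101, 110, 111, 200, 201, 210, 211}
target 100 ∈ {TSO,PSO}

SC:no TSO:yes PSO:yes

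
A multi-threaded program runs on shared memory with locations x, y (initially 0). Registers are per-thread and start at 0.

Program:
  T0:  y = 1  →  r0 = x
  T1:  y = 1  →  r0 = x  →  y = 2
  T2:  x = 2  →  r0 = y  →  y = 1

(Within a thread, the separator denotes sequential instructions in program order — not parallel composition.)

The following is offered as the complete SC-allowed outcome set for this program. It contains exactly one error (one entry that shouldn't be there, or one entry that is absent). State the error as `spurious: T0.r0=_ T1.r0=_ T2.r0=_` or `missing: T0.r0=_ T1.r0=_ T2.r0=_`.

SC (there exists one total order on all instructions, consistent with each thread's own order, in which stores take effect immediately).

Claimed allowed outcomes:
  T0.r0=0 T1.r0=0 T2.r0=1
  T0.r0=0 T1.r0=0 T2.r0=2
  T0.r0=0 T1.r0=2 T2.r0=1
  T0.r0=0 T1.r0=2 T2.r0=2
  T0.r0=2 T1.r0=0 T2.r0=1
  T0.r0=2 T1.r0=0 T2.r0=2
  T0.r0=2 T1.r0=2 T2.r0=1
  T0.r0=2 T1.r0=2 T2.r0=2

outcome vector order: (T0.r0,T1.r0,T2.r0)
under SC → (0,0,1); (0,0,2); (0,2,1); (0,2,2); (2,0,1); (2,0,2); (2,2,0); (2,2,1); (2,2,2)
SC∖claimed = {(2,2,0)}

missing: T0.r0=2 T1.r0=2 T2.r0=0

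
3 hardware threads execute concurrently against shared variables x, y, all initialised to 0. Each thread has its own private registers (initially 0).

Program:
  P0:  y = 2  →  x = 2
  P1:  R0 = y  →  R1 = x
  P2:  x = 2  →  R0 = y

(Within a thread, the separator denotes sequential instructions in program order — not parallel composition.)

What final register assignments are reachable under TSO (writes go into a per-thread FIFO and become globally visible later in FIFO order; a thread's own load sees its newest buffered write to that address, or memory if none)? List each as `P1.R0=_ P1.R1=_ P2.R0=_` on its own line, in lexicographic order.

outcome vector order: (P1.R0,P1.R1,P2.R0)
|TSO outcomes| = 8

P1.R0=0 P1.R1=0 P2.R0=0
P1.R0=0 P1.R1=0 P2.R0=2
P1.R0=0 P1.R1=2 P2.R0=0
P1.R0=0 P1.R1=2 P2.R0=2
P1.R0=2 P1.R1=0 P2.R0=0
P1.R0=2 P1.R1=0 P2.R0=2
P1.R0=2 P1.R1=2 P2.R0=0
P1.R0=2 P1.R1=2 P2.R0=2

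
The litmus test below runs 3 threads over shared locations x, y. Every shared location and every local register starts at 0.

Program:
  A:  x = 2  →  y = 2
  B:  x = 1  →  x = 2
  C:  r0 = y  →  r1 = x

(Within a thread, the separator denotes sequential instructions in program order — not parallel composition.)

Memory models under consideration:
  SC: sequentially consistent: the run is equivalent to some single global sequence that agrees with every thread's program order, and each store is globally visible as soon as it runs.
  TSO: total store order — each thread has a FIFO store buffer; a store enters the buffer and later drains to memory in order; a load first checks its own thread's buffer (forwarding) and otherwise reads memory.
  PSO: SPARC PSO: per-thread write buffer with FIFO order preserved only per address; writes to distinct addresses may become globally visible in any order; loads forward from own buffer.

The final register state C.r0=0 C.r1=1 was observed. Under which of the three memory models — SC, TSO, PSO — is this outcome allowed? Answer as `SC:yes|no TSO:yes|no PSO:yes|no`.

outcome vector order: (C.r0,C.r1)
[SC] allowed = {0/0, 0/1, 0/2, 2/1, 2/2}
[TSO] allowed = {0/0, 0/1, 0/2, 2/1, 2/2}
[PSO] allowed = {0/0, 0/1, 0/2, 2/0, 2/1, 2/2}
target 0/1 ∈ {SC,TSO,PSO}

SC:yes TSO:yes PSO:yes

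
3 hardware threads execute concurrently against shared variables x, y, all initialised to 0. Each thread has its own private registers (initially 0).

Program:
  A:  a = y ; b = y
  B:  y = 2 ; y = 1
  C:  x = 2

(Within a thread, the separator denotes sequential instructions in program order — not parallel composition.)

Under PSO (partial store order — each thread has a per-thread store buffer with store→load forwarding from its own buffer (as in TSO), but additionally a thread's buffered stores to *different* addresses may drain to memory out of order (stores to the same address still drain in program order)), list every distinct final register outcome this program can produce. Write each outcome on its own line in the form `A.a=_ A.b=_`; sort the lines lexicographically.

A.a=0 A.b=0
A.a=0 A.b=1
A.a=0 A.b=2
A.a=1 A.b=1
A.a=2 A.b=1
A.a=2 A.b=2

outcome vector order: (A.a,A.b)
|PSO outcomes| = 6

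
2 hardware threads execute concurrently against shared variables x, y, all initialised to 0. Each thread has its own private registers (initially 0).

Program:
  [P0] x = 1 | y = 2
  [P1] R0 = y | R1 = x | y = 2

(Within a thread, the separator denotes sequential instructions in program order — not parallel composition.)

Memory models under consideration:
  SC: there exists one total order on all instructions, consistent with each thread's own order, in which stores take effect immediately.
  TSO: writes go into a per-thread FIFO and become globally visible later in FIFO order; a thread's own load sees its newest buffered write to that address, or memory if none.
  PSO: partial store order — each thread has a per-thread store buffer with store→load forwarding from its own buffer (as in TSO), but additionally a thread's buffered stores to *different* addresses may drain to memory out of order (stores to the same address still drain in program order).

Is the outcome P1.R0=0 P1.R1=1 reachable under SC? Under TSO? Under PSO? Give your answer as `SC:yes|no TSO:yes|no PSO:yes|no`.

outcome vector order: (P1.R0,P1.R1)
[SC] allowed = {00, 01, 21}
[TSO] allowed = {00, 01, 21}
[PSO] allowed = {00, 01, 20, 21}
target 01 ∈ {SC,TSO,PSO}

SC:yes TSO:yes PSO:yes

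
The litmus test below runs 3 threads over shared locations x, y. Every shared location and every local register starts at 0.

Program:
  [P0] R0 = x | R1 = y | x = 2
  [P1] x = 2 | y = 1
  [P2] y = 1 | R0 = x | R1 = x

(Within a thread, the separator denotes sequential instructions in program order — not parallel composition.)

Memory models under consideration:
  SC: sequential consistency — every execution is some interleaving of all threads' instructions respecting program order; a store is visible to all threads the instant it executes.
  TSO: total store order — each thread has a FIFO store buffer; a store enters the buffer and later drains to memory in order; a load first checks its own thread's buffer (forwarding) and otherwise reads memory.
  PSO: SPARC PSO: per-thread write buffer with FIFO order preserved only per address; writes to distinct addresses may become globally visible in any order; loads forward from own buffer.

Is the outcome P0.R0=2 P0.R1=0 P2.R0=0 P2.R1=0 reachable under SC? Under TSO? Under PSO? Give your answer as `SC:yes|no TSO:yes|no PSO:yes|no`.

outcome vector order: (P0.R0,P0.R1,P2.R0,P2.R1)
[SC] allowed = {0/0/0/0; 0/0/0/2; 0/0/2/2; 0/1/0/0; 0/1/0/2; 0/1/2/2; 2/0/2/2; 2/1/0/0; 2/1/0/2; 2/1/2/2}
[TSO] allowed = {0/0/0/0; 0/0/0/2; 0/0/2/2; 0/1/0/0; 0/1/0/2; 0/1/2/2; 2/0/0/0; 2/0/0/2; 2/0/2/2; 2/1/0/0; 2/1/0/2; 2/1/2/2}
[PSO] allowed = {0/0/0/0; 0/0/0/2; 0/0/2/2; 0/1/0/0; 0/1/0/2; 0/1/2/2; 2/0/0/0; 2/0/0/2; 2/0/2/2; 2/1/0/0; 2/1/0/2; 2/1/2/2}
target 2/0/0/0 ∈ {TSO,PSO}

SC:no TSO:yes PSO:yes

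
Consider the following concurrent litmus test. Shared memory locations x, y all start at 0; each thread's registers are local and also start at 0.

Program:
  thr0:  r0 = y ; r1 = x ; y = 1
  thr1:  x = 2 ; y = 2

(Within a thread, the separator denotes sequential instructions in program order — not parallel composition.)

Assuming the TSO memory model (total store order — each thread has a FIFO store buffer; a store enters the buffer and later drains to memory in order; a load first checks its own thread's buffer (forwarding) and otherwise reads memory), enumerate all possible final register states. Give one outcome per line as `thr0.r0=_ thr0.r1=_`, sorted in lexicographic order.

outcome vector order: (thr0.r0,thr0.r1)
|TSO outcomes| = 3

thr0.r0=0 thr0.r1=0
thr0.r0=0 thr0.r1=2
thr0.r0=2 thr0.r1=2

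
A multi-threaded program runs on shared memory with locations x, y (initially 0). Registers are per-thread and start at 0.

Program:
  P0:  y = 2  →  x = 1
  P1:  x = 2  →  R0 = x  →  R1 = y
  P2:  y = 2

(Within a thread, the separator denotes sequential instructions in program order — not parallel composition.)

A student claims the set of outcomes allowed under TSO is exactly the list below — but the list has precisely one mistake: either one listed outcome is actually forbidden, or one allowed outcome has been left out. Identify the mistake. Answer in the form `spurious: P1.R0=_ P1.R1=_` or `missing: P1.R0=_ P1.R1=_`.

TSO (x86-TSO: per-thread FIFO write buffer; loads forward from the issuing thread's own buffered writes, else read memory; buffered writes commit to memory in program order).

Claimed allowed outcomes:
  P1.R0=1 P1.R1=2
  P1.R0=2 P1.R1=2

missing: P1.R0=2 P1.R1=0

outcome vector order: (P1.R0,P1.R1)
TSO (3): 12 20 22
TSO∖claimed = {20}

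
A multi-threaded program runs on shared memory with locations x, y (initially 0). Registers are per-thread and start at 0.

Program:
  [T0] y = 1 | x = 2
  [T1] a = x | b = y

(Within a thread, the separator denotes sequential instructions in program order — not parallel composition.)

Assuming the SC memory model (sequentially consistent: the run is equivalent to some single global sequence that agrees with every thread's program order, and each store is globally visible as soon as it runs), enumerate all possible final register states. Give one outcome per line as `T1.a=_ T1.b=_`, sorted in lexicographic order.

outcome vector order: (T1.a,T1.b)
|SC outcomes| = 3

T1.a=0 T1.b=0
T1.a=0 T1.b=1
T1.a=2 T1.b=1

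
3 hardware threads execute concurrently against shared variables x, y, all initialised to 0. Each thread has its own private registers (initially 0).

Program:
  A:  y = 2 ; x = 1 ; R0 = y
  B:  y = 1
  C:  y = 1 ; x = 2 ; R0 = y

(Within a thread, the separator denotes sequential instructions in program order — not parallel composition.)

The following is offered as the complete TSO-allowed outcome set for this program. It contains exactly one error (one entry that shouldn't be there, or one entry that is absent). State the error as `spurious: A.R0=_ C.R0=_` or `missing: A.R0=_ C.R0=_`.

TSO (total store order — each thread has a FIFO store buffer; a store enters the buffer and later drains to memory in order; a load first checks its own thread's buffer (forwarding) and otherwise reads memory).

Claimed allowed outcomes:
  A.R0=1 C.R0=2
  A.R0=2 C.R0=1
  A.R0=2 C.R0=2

missing: A.R0=1 C.R0=1

outcome vector order: (A.R0,C.R0)
TSO: 4 outcomes — {(1,1), (1,2), (2,1), (2,2)}
TSO∖claimed = {(1,1)}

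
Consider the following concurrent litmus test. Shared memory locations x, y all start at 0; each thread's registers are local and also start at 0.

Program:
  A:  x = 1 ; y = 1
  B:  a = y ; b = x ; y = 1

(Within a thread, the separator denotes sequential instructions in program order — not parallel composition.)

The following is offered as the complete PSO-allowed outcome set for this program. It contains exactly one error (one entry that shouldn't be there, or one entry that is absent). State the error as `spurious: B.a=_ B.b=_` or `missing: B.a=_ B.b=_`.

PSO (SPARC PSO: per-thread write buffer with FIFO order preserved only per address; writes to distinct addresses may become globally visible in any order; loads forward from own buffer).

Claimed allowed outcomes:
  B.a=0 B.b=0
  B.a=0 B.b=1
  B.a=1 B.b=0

missing: B.a=1 B.b=1

outcome vector order: (B.a,B.b)
PSO (4): 00, 01, 10, 11
PSO∖claimed = {11}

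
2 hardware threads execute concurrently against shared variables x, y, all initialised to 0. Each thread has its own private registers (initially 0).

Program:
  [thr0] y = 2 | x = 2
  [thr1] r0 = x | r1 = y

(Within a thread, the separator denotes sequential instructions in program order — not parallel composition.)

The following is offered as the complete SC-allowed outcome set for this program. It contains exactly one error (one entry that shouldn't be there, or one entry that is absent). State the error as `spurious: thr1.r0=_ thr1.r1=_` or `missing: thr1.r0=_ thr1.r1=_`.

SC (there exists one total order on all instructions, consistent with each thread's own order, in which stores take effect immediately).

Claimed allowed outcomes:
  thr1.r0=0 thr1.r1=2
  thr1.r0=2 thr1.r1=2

outcome vector order: (thr1.r0,thr1.r1)
SC: 3 outcomes — {(0,0), (0,2), (2,2)}
SC∖claimed = {(0,0)}

missing: thr1.r0=0 thr1.r1=0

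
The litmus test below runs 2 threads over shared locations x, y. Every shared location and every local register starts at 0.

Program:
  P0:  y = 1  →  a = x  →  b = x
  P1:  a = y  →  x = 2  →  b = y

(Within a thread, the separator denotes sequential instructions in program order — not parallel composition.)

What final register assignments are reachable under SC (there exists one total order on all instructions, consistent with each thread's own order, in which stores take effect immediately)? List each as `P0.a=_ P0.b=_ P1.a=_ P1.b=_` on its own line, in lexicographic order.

outcome vector order: (P0.a,P0.b,P1.a,P1.b)
|SC outcomes| = 7

P0.a=0 P0.b=0 P1.a=0 P1.b=1
P0.a=0 P0.b=0 P1.a=1 P1.b=1
P0.a=0 P0.b=2 P1.a=0 P1.b=1
P0.a=0 P0.b=2 P1.a=1 P1.b=1
P0.a=2 P0.b=2 P1.a=0 P1.b=0
P0.a=2 P0.b=2 P1.a=0 P1.b=1
P0.a=2 P0.b=2 P1.a=1 P1.b=1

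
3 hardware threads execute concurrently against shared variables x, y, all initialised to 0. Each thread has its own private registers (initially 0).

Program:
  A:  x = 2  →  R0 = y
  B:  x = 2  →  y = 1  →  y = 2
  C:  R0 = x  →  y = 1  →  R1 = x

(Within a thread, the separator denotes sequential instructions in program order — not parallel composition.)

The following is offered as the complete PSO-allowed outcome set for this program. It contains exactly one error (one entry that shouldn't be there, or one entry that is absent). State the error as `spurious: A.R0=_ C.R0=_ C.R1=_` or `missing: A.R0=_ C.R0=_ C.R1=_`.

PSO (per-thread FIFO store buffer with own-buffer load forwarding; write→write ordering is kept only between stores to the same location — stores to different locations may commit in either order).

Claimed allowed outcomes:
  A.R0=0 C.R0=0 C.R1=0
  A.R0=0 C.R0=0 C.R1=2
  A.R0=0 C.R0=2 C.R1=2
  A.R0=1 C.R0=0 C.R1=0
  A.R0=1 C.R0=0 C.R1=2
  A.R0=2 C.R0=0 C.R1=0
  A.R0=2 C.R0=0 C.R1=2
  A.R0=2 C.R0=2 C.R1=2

outcome vector order: (A.R0,C.R0,C.R1)
PSO: 9 outcomes — {<0 0 0>, <0 0 2>, <0 2 2>, <1 0 0>, <1 0 2>, <1 2 2>, <2 0 0>, <2 0 2>, <2 2 2>}
PSO∖claimed = {<1 2 2>}

missing: A.R0=1 C.R0=2 C.R1=2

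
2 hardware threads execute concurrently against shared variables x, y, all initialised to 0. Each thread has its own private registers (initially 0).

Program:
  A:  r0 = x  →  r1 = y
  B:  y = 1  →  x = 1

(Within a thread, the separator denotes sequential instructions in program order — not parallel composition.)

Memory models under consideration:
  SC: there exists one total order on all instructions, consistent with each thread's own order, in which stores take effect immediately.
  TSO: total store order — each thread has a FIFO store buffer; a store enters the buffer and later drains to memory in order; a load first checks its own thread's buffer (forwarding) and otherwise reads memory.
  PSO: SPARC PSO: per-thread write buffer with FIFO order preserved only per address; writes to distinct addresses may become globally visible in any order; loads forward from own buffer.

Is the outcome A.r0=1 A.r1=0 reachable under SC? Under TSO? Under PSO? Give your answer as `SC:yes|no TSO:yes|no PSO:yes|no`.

outcome vector order: (A.r0,A.r1)
SC: 3 outcomes — {(0,0) (0,1) (1,1)}
TSO: 3 outcomes — {(0,0) (0,1) (1,1)}
PSO: 4 outcomes — {(0,0) (0,1) (1,0) (1,1)}
target (1,0) ∈ {PSO}

SC:no TSO:no PSO:yes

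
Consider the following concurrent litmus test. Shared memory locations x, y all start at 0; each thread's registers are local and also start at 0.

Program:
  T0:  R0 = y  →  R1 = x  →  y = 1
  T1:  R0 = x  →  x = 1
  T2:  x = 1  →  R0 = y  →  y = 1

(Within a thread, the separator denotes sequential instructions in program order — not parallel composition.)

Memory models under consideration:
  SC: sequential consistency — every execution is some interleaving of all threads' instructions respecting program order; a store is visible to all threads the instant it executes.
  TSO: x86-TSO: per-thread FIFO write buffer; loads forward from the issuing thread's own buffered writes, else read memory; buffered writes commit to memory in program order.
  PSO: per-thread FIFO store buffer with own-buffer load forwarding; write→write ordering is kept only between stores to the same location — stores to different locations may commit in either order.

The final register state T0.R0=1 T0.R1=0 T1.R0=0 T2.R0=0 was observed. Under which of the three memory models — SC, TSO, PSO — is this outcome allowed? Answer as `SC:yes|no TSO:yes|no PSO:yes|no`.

outcome vector order: (T0.R0,T0.R1,T1.R0,T2.R0)
under SC → (0,0,0,0), (0,0,0,1), (0,0,1,0), (0,0,1,1), (0,1,0,0), (0,1,0,1), (0,1,1,0), (0,1,1,1), (1,1,0,0), (1,1,1,0)
under TSO → (0,0,0,0), (0,0,0,1), (0,0,1,0), (0,0,1,1), (0,1,0,0), (0,1,0,1), (0,1,1,0), (0,1,1,1), (1,1,0,0), (1,1,1,0)
under PSO → (0,0,0,0), (0,0,0,1), (0,0,1,0), (0,0,1,1), (0,1,0,0), (0,1,0,1), (0,1,1,0), (0,1,1,1), (1,0,0,0), (1,0,1,0), (1,1,0,0), (1,1,1,0)
target (1,0,0,0) ∈ {PSO}

SC:no TSO:no PSO:yes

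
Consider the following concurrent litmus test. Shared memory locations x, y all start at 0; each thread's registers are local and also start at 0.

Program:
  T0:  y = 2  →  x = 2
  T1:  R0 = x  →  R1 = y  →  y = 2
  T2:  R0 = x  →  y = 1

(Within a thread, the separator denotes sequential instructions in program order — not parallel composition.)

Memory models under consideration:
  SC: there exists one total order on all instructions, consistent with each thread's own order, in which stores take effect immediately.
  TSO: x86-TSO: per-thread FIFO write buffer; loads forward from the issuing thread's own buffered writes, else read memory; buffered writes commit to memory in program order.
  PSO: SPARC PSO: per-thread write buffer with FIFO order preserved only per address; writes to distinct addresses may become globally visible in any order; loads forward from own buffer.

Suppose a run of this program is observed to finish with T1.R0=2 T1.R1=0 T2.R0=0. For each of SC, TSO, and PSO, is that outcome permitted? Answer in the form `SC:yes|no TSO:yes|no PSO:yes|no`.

outcome vector order: (T1.R0,T1.R1,T2.R0)
SC: 10 outcomes — {000, 002, 010, 012, 020, 022, 210, 212, 220, 222}
TSO: 10 outcomes — {000, 002, 010, 012, 020, 022, 210, 212, 220, 222}
PSO: 12 outcomes — {000, 002, 010, 012, 020, 022, 200, 202, 210, 212, 220, 222}
target 200 ∈ {PSO}

SC:no TSO:no PSO:yes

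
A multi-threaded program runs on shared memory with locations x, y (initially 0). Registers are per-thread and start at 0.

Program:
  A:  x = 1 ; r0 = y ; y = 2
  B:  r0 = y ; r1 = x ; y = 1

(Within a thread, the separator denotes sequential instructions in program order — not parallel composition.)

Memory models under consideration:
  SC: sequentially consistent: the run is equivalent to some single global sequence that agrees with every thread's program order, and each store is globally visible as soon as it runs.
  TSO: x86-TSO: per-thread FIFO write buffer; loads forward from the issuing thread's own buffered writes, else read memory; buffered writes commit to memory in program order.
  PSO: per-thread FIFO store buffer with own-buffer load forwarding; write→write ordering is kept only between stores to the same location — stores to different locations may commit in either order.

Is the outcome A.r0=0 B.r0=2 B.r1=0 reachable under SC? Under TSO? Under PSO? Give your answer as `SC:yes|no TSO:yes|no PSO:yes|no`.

SC:no TSO:no PSO:yes

outcome vector order: (A.r0,B.r0,B.r1)
SC: 5 outcomes — {(0,0,0); (0,0,1); (0,2,1); (1,0,0); (1,0,1)}
TSO: 5 outcomes — {(0,0,0); (0,0,1); (0,2,1); (1,0,0); (1,0,1)}
PSO: 6 outcomes — {(0,0,0); (0,0,1); (0,2,0); (0,2,1); (1,0,0); (1,0,1)}
target (0,2,0) ∈ {PSO}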